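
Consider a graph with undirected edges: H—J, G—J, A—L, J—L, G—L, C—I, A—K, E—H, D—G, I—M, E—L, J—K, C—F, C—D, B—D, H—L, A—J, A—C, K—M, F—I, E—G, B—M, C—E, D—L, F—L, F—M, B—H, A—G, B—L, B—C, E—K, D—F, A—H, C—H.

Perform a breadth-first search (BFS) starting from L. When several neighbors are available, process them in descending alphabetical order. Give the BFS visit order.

Visit L; enqueue J, H, G, F, E, D, B, A → queue [J, H, G, F, E, D, B, A]
Visit J; enqueue K → queue [H, G, F, E, D, B, A, K]
Visit H; enqueue C → queue [G, F, E, D, B, A, K, C]
Visit G → queue [F, E, D, B, A, K, C]
Visit F; enqueue M, I → queue [E, D, B, A, K, C, M, I]
Visit E → queue [D, B, A, K, C, M, I]
Visit D → queue [B, A, K, C, M, I]
Visit B → queue [A, K, C, M, I]
Visit A → queue [K, C, M, I]
Visit K → queue [C, M, I]
Visit C → queue [M, I]
Visit M → queue [I]
Visit I → queue []

L → J → H → G → F → E → D → B → A → K → C → M → I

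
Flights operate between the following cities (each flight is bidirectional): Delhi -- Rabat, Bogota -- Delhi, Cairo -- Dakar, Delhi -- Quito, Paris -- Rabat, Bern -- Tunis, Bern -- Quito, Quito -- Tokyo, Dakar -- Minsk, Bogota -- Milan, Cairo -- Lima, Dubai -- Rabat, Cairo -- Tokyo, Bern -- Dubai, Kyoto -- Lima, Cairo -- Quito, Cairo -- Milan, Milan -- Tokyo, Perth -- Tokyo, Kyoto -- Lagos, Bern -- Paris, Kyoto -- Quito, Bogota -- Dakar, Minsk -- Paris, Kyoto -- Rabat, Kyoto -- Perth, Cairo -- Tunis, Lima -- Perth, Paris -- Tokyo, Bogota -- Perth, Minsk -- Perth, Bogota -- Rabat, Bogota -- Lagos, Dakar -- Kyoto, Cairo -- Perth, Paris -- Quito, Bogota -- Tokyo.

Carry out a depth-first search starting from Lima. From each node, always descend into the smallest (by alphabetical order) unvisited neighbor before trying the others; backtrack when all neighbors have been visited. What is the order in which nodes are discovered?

Visit Lima
Lima → Cairo
Cairo → Dakar
Dakar → Bogota
Bogota → Delhi
Delhi → Quito
Quito → Bern
Bern → Dubai
Dubai → Rabat
Rabat → Kyoto
Kyoto → Lagos
Kyoto → Perth
Perth → Minsk
Minsk → Paris
Paris → Tokyo
Tokyo → Milan
Bern → Tunis

Lima, Cairo, Dakar, Bogota, Delhi, Quito, Bern, Dubai, Rabat, Kyoto, Lagos, Perth, Minsk, Paris, Tokyo, Milan, Tunis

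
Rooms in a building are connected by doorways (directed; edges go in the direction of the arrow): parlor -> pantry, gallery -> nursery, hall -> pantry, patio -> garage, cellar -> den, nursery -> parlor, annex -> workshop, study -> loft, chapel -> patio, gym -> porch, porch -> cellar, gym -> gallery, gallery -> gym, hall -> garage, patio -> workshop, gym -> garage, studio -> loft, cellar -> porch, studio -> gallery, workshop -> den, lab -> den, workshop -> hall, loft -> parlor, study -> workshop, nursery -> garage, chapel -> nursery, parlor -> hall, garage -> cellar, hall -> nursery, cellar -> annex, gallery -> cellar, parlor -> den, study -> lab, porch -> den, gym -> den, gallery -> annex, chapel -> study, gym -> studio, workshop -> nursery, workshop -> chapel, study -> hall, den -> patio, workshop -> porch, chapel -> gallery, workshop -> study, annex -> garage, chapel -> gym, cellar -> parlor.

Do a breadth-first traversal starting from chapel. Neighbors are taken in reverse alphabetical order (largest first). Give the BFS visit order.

chapel, study, patio, nursery, gym, gallery, workshop, loft, lab, hall, garage, parlor, studio, porch, den, cellar, annex, pantry

Visit chapel; enqueue study, patio, nursery, gym, gallery → queue [study, patio, nursery, gym, gallery]
Visit study; enqueue workshop, loft, lab, hall → queue [patio, nursery, gym, gallery, workshop, loft, lab, hall]
Visit patio; enqueue garage → queue [nursery, gym, gallery, workshop, loft, lab, hall, garage]
Visit nursery; enqueue parlor → queue [gym, gallery, workshop, loft, lab, hall, garage, parlor]
Visit gym; enqueue studio, porch, den → queue [gallery, workshop, loft, lab, hall, garage, parlor, studio, porch, den]
Visit gallery; enqueue cellar, annex → queue [workshop, loft, lab, hall, garage, parlor, studio, porch, den, cellar, annex]
Visit workshop → queue [loft, lab, hall, garage, parlor, studio, porch, den, cellar, annex]
Visit loft → queue [lab, hall, garage, parlor, studio, porch, den, cellar, annex]
Visit lab → queue [hall, garage, parlor, studio, porch, den, cellar, annex]
Visit hall; enqueue pantry → queue [garage, parlor, studio, porch, den, cellar, annex, pantry]
Visit garage → queue [parlor, studio, porch, den, cellar, annex, pantry]
Visit parlor → queue [studio, porch, den, cellar, annex, pantry]
Visit studio → queue [porch, den, cellar, annex, pantry]
Visit porch → queue [den, cellar, annex, pantry]
Visit den → queue [cellar, annex, pantry]
Visit cellar → queue [annex, pantry]
Visit annex → queue [pantry]
Visit pantry → queue []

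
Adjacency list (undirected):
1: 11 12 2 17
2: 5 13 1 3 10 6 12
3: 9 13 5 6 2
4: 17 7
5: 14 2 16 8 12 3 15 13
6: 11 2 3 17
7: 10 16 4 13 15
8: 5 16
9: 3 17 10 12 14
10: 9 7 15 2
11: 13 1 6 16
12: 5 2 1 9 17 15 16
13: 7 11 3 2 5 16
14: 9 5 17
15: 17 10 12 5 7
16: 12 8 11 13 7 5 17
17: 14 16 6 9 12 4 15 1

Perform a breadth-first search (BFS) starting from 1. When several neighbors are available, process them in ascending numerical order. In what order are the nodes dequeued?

1 → 2 → 11 → 12 → 17 → 3 → 5 → 6 → 10 → 13 → 16 → 9 → 15 → 4 → 14 → 8 → 7

Visit 1; enqueue 2, 11, 12, 17 → queue [2, 11, 12, 17]
Visit 2; enqueue 3, 5, 6, 10, 13 → queue [11, 12, 17, 3, 5, 6, 10, 13]
Visit 11; enqueue 16 → queue [12, 17, 3, 5, 6, 10, 13, 16]
Visit 12; enqueue 9, 15 → queue [17, 3, 5, 6, 10, 13, 16, 9, 15]
Visit 17; enqueue 4, 14 → queue [3, 5, 6, 10, 13, 16, 9, 15, 4, 14]
Visit 3 → queue [5, 6, 10, 13, 16, 9, 15, 4, 14]
Visit 5; enqueue 8 → queue [6, 10, 13, 16, 9, 15, 4, 14, 8]
Visit 6 → queue [10, 13, 16, 9, 15, 4, 14, 8]
Visit 10; enqueue 7 → queue [13, 16, 9, 15, 4, 14, 8, 7]
Visit 13 → queue [16, 9, 15, 4, 14, 8, 7]
Visit 16 → queue [9, 15, 4, 14, 8, 7]
Visit 9 → queue [15, 4, 14, 8, 7]
Visit 15 → queue [4, 14, 8, 7]
Visit 4 → queue [14, 8, 7]
Visit 14 → queue [8, 7]
Visit 8 → queue [7]
Visit 7 → queue []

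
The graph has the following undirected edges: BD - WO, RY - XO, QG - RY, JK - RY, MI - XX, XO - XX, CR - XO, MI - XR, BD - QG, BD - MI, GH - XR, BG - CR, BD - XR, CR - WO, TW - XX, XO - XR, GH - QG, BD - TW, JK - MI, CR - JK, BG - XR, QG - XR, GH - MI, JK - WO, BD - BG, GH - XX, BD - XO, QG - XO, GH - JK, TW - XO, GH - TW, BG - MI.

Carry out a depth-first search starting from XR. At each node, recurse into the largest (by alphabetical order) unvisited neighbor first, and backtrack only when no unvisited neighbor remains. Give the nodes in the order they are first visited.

Visit XR
XR → XO
XO → XX
XX → TW
TW → GH
GH → QG
QG → RY
RY → JK
JK → WO
WO → CR
CR → BG
BG → MI
MI → BD

XR, XO, XX, TW, GH, QG, RY, JK, WO, CR, BG, MI, BD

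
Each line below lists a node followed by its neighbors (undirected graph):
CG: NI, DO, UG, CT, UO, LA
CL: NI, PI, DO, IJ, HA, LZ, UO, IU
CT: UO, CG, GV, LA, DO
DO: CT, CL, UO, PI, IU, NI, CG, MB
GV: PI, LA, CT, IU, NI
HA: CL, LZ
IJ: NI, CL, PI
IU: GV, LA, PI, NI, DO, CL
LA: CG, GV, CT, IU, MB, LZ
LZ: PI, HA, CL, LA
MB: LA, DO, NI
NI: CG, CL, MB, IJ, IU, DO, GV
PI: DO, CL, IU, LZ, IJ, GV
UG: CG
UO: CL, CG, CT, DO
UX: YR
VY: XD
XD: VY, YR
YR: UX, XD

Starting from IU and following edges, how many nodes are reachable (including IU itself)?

15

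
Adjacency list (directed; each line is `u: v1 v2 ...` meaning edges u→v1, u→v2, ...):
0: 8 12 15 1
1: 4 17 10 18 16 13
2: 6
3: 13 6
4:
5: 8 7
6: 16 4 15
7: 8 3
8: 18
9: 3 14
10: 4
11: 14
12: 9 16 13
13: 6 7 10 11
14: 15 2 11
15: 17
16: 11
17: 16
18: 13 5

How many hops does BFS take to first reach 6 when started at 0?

3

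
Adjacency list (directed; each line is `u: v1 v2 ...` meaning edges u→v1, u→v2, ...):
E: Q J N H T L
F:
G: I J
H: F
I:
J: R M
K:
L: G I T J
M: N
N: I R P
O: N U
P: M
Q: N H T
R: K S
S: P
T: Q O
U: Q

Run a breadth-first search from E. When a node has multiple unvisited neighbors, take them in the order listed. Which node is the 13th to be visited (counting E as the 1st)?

Visit E; enqueue Q, J, N, H, T, L → queue [Q, J, N, H, T, L]
Visit Q → queue [J, N, H, T, L]
Visit J; enqueue R, M → queue [N, H, T, L, R, M]
Visit N; enqueue I, P → queue [H, T, L, R, M, I, P]
Visit H; enqueue F → queue [T, L, R, M, I, P, F]
Visit T; enqueue O → queue [L, R, M, I, P, F, O]
Visit L; enqueue G → queue [R, M, I, P, F, O, G]
Visit R; enqueue K, S → queue [M, I, P, F, O, G, K, S]
Visit M → queue [I, P, F, O, G, K, S]
Visit I → queue [P, F, O, G, K, S]
Visit P → queue [F, O, G, K, S]
Visit F → queue [O, G, K, S]
Visit O; enqueue U → queue [G, K, S, U]
Visit G → queue [K, S, U]
Visit K → queue [S, U]
Visit S → queue [U]
Visit U → queue []

Visit order: E, Q, J, N, H, T, L, R, M, I, P, F, O, G, K, S, U

O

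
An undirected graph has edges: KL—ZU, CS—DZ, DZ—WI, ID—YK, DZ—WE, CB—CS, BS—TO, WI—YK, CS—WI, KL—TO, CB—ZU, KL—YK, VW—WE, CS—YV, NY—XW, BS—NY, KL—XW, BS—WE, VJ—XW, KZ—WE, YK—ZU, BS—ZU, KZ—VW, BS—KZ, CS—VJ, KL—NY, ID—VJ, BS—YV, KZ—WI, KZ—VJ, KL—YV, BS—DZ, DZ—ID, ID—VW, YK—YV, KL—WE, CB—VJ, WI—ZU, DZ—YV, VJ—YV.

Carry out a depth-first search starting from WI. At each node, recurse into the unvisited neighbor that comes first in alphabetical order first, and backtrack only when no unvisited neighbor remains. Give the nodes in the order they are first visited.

WI -> CS -> CB -> VJ -> ID -> DZ -> BS -> KZ -> VW -> WE -> KL -> NY -> XW -> TO -> YK -> YV -> ZU

Visit WI
WI → CS
CS → CB
CB → VJ
VJ → ID
ID → DZ
DZ → BS
BS → KZ
KZ → VW
VW → WE
WE → KL
KL → NY
NY → XW
KL → TO
KL → YK
YK → YV
YK → ZU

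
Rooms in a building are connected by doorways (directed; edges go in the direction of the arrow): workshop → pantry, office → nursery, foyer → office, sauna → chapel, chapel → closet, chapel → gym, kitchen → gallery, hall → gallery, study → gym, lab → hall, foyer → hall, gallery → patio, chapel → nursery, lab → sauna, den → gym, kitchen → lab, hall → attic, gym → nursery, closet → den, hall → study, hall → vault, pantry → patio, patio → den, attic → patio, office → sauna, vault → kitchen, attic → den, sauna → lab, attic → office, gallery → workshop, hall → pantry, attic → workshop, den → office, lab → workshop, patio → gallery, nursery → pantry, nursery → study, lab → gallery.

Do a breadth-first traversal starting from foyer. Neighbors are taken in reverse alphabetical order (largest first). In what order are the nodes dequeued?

foyer → office → hall → sauna → nursery → vault → study → pantry → gallery → attic → lab → chapel → kitchen → gym → patio → workshop → den → closet

Visit foyer; enqueue office, hall → queue [office, hall]
Visit office; enqueue sauna, nursery → queue [hall, sauna, nursery]
Visit hall; enqueue vault, study, pantry, gallery, attic → queue [sauna, nursery, vault, study, pantry, gallery, attic]
Visit sauna; enqueue lab, chapel → queue [nursery, vault, study, pantry, gallery, attic, lab, chapel]
Visit nursery → queue [vault, study, pantry, gallery, attic, lab, chapel]
Visit vault; enqueue kitchen → queue [study, pantry, gallery, attic, lab, chapel, kitchen]
Visit study; enqueue gym → queue [pantry, gallery, attic, lab, chapel, kitchen, gym]
Visit pantry; enqueue patio → queue [gallery, attic, lab, chapel, kitchen, gym, patio]
Visit gallery; enqueue workshop → queue [attic, lab, chapel, kitchen, gym, patio, workshop]
Visit attic; enqueue den → queue [lab, chapel, kitchen, gym, patio, workshop, den]
Visit lab → queue [chapel, kitchen, gym, patio, workshop, den]
Visit chapel; enqueue closet → queue [kitchen, gym, patio, workshop, den, closet]
Visit kitchen → queue [gym, patio, workshop, den, closet]
Visit gym → queue [patio, workshop, den, closet]
Visit patio → queue [workshop, den, closet]
Visit workshop → queue [den, closet]
Visit den → queue [closet]
Visit closet → queue []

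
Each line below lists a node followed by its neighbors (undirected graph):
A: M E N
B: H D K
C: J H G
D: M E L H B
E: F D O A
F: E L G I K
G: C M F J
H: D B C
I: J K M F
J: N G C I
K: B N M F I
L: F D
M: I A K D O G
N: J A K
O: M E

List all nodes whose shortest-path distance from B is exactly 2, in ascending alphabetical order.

C, E, F, I, L, M, N

Level 0: B
Level 1: D, H, K
Level 2: C, E, F, I, L, M, N
Level 3: A, G, J, O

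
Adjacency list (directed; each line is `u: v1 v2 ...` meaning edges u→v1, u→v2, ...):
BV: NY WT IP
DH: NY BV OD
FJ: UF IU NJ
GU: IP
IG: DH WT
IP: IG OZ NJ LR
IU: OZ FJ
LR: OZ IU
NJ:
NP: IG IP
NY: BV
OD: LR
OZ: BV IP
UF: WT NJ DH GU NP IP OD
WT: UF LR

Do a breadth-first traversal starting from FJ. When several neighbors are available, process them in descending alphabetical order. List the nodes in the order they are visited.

Visit FJ; enqueue UF, NJ, IU → queue [UF, NJ, IU]
Visit UF; enqueue WT, OD, NP, IP, GU, DH → queue [NJ, IU, WT, OD, NP, IP, GU, DH]
Visit NJ → queue [IU, WT, OD, NP, IP, GU, DH]
Visit IU; enqueue OZ → queue [WT, OD, NP, IP, GU, DH, OZ]
Visit WT; enqueue LR → queue [OD, NP, IP, GU, DH, OZ, LR]
Visit OD → queue [NP, IP, GU, DH, OZ, LR]
Visit NP; enqueue IG → queue [IP, GU, DH, OZ, LR, IG]
Visit IP → queue [GU, DH, OZ, LR, IG]
Visit GU → queue [DH, OZ, LR, IG]
Visit DH; enqueue NY, BV → queue [OZ, LR, IG, NY, BV]
Visit OZ → queue [LR, IG, NY, BV]
Visit LR → queue [IG, NY, BV]
Visit IG → queue [NY, BV]
Visit NY → queue [BV]
Visit BV → queue []

FJ, UF, NJ, IU, WT, OD, NP, IP, GU, DH, OZ, LR, IG, NY, BV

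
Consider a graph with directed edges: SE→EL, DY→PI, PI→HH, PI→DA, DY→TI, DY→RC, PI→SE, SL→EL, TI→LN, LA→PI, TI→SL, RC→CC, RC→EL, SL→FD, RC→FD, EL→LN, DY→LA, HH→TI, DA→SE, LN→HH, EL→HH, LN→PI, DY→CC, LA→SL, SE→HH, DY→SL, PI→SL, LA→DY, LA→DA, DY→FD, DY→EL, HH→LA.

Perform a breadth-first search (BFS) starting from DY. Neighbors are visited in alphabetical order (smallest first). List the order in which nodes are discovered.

DY, CC, EL, FD, LA, PI, RC, SL, TI, HH, LN, DA, SE

Visit DY; enqueue CC, EL, FD, LA, PI, RC, SL, TI → queue [CC, EL, FD, LA, PI, RC, SL, TI]
Visit CC → queue [EL, FD, LA, PI, RC, SL, TI]
Visit EL; enqueue HH, LN → queue [FD, LA, PI, RC, SL, TI, HH, LN]
Visit FD → queue [LA, PI, RC, SL, TI, HH, LN]
Visit LA; enqueue DA → queue [PI, RC, SL, TI, HH, LN, DA]
Visit PI; enqueue SE → queue [RC, SL, TI, HH, LN, DA, SE]
Visit RC → queue [SL, TI, HH, LN, DA, SE]
Visit SL → queue [TI, HH, LN, DA, SE]
Visit TI → queue [HH, LN, DA, SE]
Visit HH → queue [LN, DA, SE]
Visit LN → queue [DA, SE]
Visit DA → queue [SE]
Visit SE → queue []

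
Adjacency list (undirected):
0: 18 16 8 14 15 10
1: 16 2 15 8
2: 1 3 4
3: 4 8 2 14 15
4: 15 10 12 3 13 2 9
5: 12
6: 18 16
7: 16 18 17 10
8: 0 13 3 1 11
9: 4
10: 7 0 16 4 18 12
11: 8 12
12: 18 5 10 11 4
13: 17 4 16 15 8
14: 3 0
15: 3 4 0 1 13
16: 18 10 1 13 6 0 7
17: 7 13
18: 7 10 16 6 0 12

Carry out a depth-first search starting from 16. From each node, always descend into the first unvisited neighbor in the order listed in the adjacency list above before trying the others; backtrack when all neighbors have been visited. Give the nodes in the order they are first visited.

Visit 16
16 → 18
18 → 7
7 → 17
17 → 13
13 → 4
4 → 15
15 → 3
3 → 8
8 → 0
0 → 14
0 → 10
10 → 12
12 → 5
12 → 11
8 → 1
1 → 2
4 → 9
18 → 6

16 -> 18 -> 7 -> 17 -> 13 -> 4 -> 15 -> 3 -> 8 -> 0 -> 14 -> 10 -> 12 -> 5 -> 11 -> 1 -> 2 -> 9 -> 6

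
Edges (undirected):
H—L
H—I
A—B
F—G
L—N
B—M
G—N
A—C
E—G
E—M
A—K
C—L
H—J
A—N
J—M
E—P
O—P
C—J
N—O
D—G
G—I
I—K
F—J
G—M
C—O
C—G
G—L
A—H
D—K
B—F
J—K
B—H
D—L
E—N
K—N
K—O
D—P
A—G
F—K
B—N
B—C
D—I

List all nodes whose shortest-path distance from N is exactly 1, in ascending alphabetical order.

A, B, E, G, K, L, O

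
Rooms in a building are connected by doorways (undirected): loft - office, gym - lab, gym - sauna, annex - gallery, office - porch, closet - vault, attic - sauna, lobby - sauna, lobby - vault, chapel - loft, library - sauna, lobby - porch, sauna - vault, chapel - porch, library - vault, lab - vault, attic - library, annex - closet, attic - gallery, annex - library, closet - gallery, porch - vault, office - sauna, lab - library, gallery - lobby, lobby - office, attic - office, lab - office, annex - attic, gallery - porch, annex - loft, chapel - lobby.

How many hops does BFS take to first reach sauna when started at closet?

Level 0: closet
Level 1: annex, gallery, vault
Level 2: attic, lab, library, lobby, loft, porch, sauna
Level 3: chapel, gym, office
sauna first appears at level 2.

2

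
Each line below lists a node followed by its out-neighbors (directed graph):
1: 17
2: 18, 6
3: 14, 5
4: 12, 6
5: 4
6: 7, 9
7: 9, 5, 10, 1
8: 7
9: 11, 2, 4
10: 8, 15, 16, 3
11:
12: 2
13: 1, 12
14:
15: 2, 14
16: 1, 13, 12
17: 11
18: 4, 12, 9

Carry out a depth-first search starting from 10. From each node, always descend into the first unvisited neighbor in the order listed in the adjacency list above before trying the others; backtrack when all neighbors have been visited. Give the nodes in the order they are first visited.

Visit 10
10 → 8
8 → 7
7 → 9
9 → 11
9 → 2
2 → 18
18 → 4
4 → 12
4 → 6
7 → 5
7 → 1
1 → 17
10 → 15
15 → 14
10 → 16
16 → 13
10 → 3

10, 8, 7, 9, 11, 2, 18, 4, 12, 6, 5, 1, 17, 15, 14, 16, 13, 3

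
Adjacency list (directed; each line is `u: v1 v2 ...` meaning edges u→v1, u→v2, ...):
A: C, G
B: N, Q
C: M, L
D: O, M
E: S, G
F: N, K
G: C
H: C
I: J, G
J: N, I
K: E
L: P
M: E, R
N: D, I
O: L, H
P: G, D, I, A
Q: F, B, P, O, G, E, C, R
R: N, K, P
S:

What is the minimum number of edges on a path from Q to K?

Level 0: Q
Level 1: B, C, E, F, G, O, P, R
Level 2: A, D, H, I, K, L, M, N, S
Level 3: J
K first appears at level 2.

2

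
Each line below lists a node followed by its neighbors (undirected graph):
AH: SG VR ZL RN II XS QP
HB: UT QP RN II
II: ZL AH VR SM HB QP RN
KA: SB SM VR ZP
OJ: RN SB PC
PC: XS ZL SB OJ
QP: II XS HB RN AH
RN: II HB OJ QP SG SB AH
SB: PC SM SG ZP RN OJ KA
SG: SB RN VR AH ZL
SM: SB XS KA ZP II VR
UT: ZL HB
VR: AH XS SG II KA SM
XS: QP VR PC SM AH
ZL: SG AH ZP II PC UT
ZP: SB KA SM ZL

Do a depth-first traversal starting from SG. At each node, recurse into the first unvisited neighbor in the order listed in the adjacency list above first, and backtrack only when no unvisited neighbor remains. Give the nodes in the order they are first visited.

SG, SB, PC, XS, QP, II, ZL, AH, VR, KA, SM, ZP, RN, HB, UT, OJ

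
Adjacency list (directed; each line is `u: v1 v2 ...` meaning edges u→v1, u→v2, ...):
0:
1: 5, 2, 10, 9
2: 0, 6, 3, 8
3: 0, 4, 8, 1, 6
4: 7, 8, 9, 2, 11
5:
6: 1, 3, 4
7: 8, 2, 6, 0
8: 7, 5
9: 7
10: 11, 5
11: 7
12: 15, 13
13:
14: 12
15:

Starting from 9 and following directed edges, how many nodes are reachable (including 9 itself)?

12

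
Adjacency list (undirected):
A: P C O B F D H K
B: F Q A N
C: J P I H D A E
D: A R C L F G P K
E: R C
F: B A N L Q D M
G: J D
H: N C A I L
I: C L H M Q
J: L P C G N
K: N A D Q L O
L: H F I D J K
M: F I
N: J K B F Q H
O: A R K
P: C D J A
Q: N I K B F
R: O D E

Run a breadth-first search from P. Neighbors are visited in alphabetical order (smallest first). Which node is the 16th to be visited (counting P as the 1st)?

N

Visit P; enqueue A, C, D, J → queue [A, C, D, J]
Visit A; enqueue B, F, H, K, O → queue [C, D, J, B, F, H, K, O]
Visit C; enqueue E, I → queue [D, J, B, F, H, K, O, E, I]
Visit D; enqueue G, L, R → queue [J, B, F, H, K, O, E, I, G, L, R]
Visit J; enqueue N → queue [B, F, H, K, O, E, I, G, L, R, N]
Visit B; enqueue Q → queue [F, H, K, O, E, I, G, L, R, N, Q]
Visit F; enqueue M → queue [H, K, O, E, I, G, L, R, N, Q, M]
Visit H → queue [K, O, E, I, G, L, R, N, Q, M]
Visit K → queue [O, E, I, G, L, R, N, Q, M]
Visit O → queue [E, I, G, L, R, N, Q, M]
Visit E → queue [I, G, L, R, N, Q, M]
Visit I → queue [G, L, R, N, Q, M]
Visit G → queue [L, R, N, Q, M]
Visit L → queue [R, N, Q, M]
Visit R → queue [N, Q, M]
Visit N → queue [Q, M]
Visit Q → queue [M]
Visit M → queue []

Visit order: P, A, C, D, J, B, F, H, K, O, E, I, G, L, R, N, Q, M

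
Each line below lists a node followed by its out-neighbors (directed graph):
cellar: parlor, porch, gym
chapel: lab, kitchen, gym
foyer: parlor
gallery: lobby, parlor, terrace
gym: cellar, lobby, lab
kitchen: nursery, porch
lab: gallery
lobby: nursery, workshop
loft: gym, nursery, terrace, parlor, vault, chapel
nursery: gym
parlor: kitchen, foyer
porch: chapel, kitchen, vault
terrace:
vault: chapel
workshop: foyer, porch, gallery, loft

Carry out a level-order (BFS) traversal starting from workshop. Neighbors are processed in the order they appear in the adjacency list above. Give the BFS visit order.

Visit workshop; enqueue foyer, porch, gallery, loft → queue [foyer, porch, gallery, loft]
Visit foyer; enqueue parlor → queue [porch, gallery, loft, parlor]
Visit porch; enqueue chapel, kitchen, vault → queue [gallery, loft, parlor, chapel, kitchen, vault]
Visit gallery; enqueue lobby, terrace → queue [loft, parlor, chapel, kitchen, vault, lobby, terrace]
Visit loft; enqueue gym, nursery → queue [parlor, chapel, kitchen, vault, lobby, terrace, gym, nursery]
Visit parlor → queue [chapel, kitchen, vault, lobby, terrace, gym, nursery]
Visit chapel; enqueue lab → queue [kitchen, vault, lobby, terrace, gym, nursery, lab]
Visit kitchen → queue [vault, lobby, terrace, gym, nursery, lab]
Visit vault → queue [lobby, terrace, gym, nursery, lab]
Visit lobby → queue [terrace, gym, nursery, lab]
Visit terrace → queue [gym, nursery, lab]
Visit gym; enqueue cellar → queue [nursery, lab, cellar]
Visit nursery → queue [lab, cellar]
Visit lab → queue [cellar]
Visit cellar → queue []

workshop, foyer, porch, gallery, loft, parlor, chapel, kitchen, vault, lobby, terrace, gym, nursery, lab, cellar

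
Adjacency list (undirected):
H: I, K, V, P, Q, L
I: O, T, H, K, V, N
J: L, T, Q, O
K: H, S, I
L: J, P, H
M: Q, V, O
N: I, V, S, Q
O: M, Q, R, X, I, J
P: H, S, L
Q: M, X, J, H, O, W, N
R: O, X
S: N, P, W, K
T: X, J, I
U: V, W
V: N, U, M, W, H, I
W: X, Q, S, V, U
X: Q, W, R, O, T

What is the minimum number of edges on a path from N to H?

Level 0: N
Level 1: I, Q, S, V
Level 2: H, J, K, M, O, P, T, U, W, X
Level 3: L, R
H first appears at level 2.

2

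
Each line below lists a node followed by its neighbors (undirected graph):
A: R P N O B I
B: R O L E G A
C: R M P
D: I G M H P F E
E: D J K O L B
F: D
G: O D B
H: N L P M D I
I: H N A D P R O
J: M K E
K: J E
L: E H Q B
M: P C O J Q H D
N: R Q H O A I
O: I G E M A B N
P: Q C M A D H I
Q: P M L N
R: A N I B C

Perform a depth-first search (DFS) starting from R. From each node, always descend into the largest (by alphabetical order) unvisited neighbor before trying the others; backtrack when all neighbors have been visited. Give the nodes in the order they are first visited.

R N Q P M O I H L E K J D G B A F C

Visit R
R → N
N → Q
Q → P
P → M
M → O
O → I
I → H
H → L
L → E
E → K
K → J
E → D
D → G
G → B
B → A
D → F
M → C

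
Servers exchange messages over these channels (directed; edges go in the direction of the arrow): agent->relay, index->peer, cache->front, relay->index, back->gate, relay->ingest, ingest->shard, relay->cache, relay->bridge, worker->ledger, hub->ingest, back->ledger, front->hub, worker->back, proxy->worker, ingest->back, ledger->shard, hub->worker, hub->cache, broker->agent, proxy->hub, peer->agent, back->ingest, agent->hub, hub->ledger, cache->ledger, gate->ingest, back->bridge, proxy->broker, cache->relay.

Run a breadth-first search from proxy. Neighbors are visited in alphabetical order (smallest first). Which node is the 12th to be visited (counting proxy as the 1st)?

shard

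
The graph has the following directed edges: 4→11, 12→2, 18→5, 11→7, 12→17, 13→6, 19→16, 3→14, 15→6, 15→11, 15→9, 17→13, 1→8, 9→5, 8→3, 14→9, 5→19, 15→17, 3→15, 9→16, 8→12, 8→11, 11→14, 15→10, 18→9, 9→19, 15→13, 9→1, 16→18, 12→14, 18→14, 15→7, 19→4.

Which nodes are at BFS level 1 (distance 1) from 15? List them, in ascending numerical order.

Level 0: 15
Level 1: 6, 7, 9, 10, 11, 13, 17
Level 2: 1, 5, 14, 16, 19
Level 3: 4, 8, 18
Level 4: 3, 12
Level 5: 2

6, 7, 9, 10, 11, 13, 17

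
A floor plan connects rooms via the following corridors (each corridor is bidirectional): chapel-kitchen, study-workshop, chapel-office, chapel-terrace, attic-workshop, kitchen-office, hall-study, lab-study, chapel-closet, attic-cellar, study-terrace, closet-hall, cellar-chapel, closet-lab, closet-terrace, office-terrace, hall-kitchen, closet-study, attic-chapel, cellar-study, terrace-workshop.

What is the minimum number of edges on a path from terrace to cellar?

Level 0: terrace
Level 1: chapel, closet, office, study, workshop
Level 2: attic, cellar, hall, kitchen, lab
cellar first appears at level 2.

2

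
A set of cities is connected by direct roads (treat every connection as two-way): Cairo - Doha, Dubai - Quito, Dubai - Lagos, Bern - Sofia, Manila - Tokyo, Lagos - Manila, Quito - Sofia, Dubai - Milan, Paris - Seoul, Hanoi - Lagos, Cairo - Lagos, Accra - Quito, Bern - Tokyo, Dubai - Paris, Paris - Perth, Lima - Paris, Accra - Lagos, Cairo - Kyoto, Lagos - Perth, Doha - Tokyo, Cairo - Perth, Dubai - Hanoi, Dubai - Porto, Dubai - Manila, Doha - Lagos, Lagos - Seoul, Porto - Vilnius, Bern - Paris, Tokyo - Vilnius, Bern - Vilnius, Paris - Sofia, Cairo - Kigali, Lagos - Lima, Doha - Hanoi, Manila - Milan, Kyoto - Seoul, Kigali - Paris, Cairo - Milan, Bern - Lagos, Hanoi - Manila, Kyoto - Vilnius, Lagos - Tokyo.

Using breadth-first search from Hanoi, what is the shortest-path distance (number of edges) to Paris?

2

Level 0: Hanoi
Level 1: Doha, Dubai, Lagos, Manila
Level 2: Accra, Bern, Cairo, Lima, Milan, Paris, Perth, Porto, Quito, Seoul, Tokyo
Level 3: Kigali, Kyoto, Sofia, Vilnius
Paris first appears at level 2.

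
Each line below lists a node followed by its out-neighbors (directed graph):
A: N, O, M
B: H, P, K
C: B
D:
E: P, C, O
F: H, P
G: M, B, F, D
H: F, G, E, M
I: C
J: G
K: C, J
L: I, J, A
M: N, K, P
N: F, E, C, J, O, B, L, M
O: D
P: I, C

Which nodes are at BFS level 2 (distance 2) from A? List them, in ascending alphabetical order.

Level 0: A
Level 1: M, N, O
Level 2: B, C, D, E, F, J, K, L, P
Level 3: G, H, I

B, C, D, E, F, J, K, L, P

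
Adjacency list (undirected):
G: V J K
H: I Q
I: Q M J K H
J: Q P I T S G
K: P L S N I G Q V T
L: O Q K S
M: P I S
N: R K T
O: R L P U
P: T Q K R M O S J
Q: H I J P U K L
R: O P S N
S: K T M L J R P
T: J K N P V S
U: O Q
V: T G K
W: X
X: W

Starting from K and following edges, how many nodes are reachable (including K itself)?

16

BFS from K visits: K, G, I, L, N, P, Q, S, T, V, J, H, M, O, R, U
Reachable nodes: 16 of 18 total.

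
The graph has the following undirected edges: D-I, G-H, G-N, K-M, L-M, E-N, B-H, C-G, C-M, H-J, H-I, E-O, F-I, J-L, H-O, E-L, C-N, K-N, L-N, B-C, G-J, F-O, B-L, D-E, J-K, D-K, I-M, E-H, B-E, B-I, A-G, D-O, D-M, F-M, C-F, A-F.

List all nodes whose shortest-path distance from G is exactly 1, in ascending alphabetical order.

A, C, H, J, N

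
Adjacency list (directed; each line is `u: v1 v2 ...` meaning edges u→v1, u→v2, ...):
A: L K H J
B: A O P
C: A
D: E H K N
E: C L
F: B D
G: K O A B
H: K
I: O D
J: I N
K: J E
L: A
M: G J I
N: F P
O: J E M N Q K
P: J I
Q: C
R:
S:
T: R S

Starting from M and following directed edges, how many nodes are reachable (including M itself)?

17

BFS from M visits: M, G, J, I, K, O, A, B, N, D, E, Q, L, H, P, F, C
Reachable nodes: 17 of 20 total.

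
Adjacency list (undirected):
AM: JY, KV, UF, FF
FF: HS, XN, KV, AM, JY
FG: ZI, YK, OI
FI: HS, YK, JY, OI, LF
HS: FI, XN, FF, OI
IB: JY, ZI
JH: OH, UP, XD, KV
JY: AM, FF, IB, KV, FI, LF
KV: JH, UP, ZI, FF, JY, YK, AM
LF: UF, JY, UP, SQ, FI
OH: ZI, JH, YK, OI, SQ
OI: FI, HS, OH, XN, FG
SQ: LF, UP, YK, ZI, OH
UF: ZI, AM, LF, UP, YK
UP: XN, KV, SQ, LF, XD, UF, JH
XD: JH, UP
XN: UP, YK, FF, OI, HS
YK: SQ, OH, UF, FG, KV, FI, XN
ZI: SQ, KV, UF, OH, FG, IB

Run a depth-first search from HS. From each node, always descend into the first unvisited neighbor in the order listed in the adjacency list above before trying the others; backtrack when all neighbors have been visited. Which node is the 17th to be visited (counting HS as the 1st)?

Visit HS
HS → FI
FI → YK
YK → SQ
SQ → LF
LF → UF
UF → ZI
ZI → KV
KV → JH
JH → OH
OH → OI
OI → XN
XN → UP
UP → XD
XN → FF
FF → AM
AM → JY
JY → IB
OI → FG

Visit order: HS, FI, YK, SQ, LF, UF, ZI, KV, JH, OH, OI, XN, UP, XD, FF, AM, JY, IB, FG

JY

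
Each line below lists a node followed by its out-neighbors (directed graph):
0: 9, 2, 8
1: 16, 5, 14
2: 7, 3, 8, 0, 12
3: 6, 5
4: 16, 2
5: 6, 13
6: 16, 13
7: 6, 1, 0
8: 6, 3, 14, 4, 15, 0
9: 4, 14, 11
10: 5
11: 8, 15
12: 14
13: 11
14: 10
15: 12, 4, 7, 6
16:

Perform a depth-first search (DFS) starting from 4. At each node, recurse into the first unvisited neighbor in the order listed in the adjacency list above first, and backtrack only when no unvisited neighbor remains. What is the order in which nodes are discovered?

Visit 4
4 → 16
4 → 2
2 → 7
7 → 6
6 → 13
13 → 11
11 → 8
8 → 3
3 → 5
8 → 14
14 → 10
8 → 15
15 → 12
8 → 0
0 → 9
7 → 1

4, 16, 2, 7, 6, 13, 11, 8, 3, 5, 14, 10, 15, 12, 0, 9, 1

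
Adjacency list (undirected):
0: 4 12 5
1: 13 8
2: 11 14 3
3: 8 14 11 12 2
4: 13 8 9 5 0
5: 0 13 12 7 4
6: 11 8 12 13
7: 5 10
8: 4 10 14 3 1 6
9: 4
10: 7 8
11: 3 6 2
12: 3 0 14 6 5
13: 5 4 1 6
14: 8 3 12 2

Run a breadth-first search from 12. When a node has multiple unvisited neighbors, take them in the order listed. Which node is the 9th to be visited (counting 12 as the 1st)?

2

Visit 12; enqueue 3, 0, 14, 6, 5 → queue [3, 0, 14, 6, 5]
Visit 3; enqueue 8, 11, 2 → queue [0, 14, 6, 5, 8, 11, 2]
Visit 0; enqueue 4 → queue [14, 6, 5, 8, 11, 2, 4]
Visit 14 → queue [6, 5, 8, 11, 2, 4]
Visit 6; enqueue 13 → queue [5, 8, 11, 2, 4, 13]
Visit 5; enqueue 7 → queue [8, 11, 2, 4, 13, 7]
Visit 8; enqueue 10, 1 → queue [11, 2, 4, 13, 7, 10, 1]
Visit 11 → queue [2, 4, 13, 7, 10, 1]
Visit 2 → queue [4, 13, 7, 10, 1]
Visit 4; enqueue 9 → queue [13, 7, 10, 1, 9]
Visit 13 → queue [7, 10, 1, 9]
Visit 7 → queue [10, 1, 9]
Visit 10 → queue [1, 9]
Visit 1 → queue [9]
Visit 9 → queue []

Visit order: 12, 3, 0, 14, 6, 5, 8, 11, 2, 4, 13, 7, 10, 1, 9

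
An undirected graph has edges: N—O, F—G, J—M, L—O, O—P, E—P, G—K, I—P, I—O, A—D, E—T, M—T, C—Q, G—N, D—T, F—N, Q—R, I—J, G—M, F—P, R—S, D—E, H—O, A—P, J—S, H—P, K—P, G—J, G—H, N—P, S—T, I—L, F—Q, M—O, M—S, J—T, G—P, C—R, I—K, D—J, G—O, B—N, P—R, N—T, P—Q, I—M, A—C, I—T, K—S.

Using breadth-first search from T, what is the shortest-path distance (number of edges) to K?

Level 0: T
Level 1: D, E, I, J, M, N, S
Level 2: A, B, F, G, K, L, O, P, R
Level 3: C, H, Q
K first appears at level 2.

2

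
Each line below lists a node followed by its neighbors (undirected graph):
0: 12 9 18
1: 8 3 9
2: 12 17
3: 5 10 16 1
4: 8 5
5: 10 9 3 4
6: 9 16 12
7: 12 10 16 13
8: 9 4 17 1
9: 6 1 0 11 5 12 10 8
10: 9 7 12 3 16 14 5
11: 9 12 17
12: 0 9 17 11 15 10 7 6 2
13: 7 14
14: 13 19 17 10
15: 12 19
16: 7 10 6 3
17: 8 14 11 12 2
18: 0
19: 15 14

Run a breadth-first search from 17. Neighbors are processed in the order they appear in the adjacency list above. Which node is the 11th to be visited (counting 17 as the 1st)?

Visit 17; enqueue 8, 14, 11, 12, 2 → queue [8, 14, 11, 12, 2]
Visit 8; enqueue 9, 4, 1 → queue [14, 11, 12, 2, 9, 4, 1]
Visit 14; enqueue 13, 19, 10 → queue [11, 12, 2, 9, 4, 1, 13, 19, 10]
Visit 11 → queue [12, 2, 9, 4, 1, 13, 19, 10]
Visit 12; enqueue 0, 15, 7, 6 → queue [2, 9, 4, 1, 13, 19, 10, 0, 15, 7, 6]
Visit 2 → queue [9, 4, 1, 13, 19, 10, 0, 15, 7, 6]
Visit 9; enqueue 5 → queue [4, 1, 13, 19, 10, 0, 15, 7, 6, 5]
Visit 4 → queue [1, 13, 19, 10, 0, 15, 7, 6, 5]
Visit 1; enqueue 3 → queue [13, 19, 10, 0, 15, 7, 6, 5, 3]
Visit 13 → queue [19, 10, 0, 15, 7, 6, 5, 3]
Visit 19 → queue [10, 0, 15, 7, 6, 5, 3]
Visit 10; enqueue 16 → queue [0, 15, 7, 6, 5, 3, 16]
Visit 0; enqueue 18 → queue [15, 7, 6, 5, 3, 16, 18]
Visit 15 → queue [7, 6, 5, 3, 16, 18]
Visit 7 → queue [6, 5, 3, 16, 18]
Visit 6 → queue [5, 3, 16, 18]
Visit 5 → queue [3, 16, 18]
Visit 3 → queue [16, 18]
Visit 16 → queue [18]
Visit 18 → queue []

Visit order: 17, 8, 14, 11, 12, 2, 9, 4, 1, 13, 19, 10, 0, 15, 7, 6, 5, 3, 16, 18

19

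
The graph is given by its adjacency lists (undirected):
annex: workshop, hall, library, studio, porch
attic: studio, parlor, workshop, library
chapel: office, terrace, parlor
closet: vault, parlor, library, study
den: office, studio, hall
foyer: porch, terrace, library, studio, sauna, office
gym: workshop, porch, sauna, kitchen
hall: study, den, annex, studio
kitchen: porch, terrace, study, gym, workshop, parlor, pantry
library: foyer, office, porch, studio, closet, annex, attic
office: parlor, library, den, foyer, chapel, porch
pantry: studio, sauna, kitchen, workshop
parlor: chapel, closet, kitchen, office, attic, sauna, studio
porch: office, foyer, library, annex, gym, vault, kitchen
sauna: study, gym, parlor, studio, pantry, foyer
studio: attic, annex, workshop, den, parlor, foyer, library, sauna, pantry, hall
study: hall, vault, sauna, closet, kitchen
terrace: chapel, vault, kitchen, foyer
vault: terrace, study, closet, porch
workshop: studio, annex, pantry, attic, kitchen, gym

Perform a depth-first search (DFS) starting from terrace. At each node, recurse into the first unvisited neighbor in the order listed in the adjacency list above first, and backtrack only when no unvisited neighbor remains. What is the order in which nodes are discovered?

Visit terrace
terrace → chapel
chapel → office
office → parlor
parlor → closet
closet → vault
vault → study
study → hall
hall → den
den → studio
studio → attic
attic → workshop
workshop → annex
annex → library
library → foyer
foyer → porch
porch → gym
gym → sauna
sauna → pantry
pantry → kitchen

terrace -> chapel -> office -> parlor -> closet -> vault -> study -> hall -> den -> studio -> attic -> workshop -> annex -> library -> foyer -> porch -> gym -> sauna -> pantry -> kitchen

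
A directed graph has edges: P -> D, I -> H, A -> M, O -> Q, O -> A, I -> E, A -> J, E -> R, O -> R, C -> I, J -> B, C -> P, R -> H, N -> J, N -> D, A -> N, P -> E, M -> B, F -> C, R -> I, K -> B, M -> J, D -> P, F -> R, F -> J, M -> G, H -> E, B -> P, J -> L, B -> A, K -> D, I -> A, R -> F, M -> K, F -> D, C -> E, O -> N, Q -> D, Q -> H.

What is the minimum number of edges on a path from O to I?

Level 0: O
Level 1: A, N, Q, R
Level 2: D, F, H, I, J, M
Level 3: B, C, E, G, K, L, P
I first appears at level 2.

2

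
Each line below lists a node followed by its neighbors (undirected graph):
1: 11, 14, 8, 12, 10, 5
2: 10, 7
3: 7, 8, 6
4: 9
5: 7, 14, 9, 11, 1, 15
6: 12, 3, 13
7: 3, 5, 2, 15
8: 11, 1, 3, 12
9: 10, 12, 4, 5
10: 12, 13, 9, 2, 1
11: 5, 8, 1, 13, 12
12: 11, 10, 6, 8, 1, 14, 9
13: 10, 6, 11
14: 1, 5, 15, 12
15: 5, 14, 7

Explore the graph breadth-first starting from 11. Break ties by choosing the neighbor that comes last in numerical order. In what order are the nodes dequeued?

11 13 12 8 5 1 10 6 14 9 3 15 7 2 4

Visit 11; enqueue 13, 12, 8, 5, 1 → queue [13, 12, 8, 5, 1]
Visit 13; enqueue 10, 6 → queue [12, 8, 5, 1, 10, 6]
Visit 12; enqueue 14, 9 → queue [8, 5, 1, 10, 6, 14, 9]
Visit 8; enqueue 3 → queue [5, 1, 10, 6, 14, 9, 3]
Visit 5; enqueue 15, 7 → queue [1, 10, 6, 14, 9, 3, 15, 7]
Visit 1 → queue [10, 6, 14, 9, 3, 15, 7]
Visit 10; enqueue 2 → queue [6, 14, 9, 3, 15, 7, 2]
Visit 6 → queue [14, 9, 3, 15, 7, 2]
Visit 14 → queue [9, 3, 15, 7, 2]
Visit 9; enqueue 4 → queue [3, 15, 7, 2, 4]
Visit 3 → queue [15, 7, 2, 4]
Visit 15 → queue [7, 2, 4]
Visit 7 → queue [2, 4]
Visit 2 → queue [4]
Visit 4 → queue []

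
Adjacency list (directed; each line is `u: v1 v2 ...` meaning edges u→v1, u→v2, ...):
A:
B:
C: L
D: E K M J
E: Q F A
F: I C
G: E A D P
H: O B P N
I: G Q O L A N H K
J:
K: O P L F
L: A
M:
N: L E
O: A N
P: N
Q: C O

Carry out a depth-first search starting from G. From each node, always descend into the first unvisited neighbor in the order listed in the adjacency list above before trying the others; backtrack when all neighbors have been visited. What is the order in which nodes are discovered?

Visit G
G → E
E → Q
Q → C
C → L
L → A
Q → O
O → N
E → F
F → I
I → H
H → B
H → P
I → K
G → D
D → M
D → J

G, E, Q, C, L, A, O, N, F, I, H, B, P, K, D, M, J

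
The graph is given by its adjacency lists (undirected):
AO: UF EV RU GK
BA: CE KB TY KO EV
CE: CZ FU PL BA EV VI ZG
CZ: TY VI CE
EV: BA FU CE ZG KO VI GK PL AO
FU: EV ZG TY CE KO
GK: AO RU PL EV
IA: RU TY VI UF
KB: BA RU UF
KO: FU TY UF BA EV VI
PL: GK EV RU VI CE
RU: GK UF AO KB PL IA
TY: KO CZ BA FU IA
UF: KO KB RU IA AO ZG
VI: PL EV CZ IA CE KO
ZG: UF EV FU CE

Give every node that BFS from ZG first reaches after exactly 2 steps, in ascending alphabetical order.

Level 0: ZG
Level 1: CE, EV, FU, UF
Level 2: AO, BA, CZ, GK, IA, KB, KO, PL, RU, TY, VI

AO, BA, CZ, GK, IA, KB, KO, PL, RU, TY, VI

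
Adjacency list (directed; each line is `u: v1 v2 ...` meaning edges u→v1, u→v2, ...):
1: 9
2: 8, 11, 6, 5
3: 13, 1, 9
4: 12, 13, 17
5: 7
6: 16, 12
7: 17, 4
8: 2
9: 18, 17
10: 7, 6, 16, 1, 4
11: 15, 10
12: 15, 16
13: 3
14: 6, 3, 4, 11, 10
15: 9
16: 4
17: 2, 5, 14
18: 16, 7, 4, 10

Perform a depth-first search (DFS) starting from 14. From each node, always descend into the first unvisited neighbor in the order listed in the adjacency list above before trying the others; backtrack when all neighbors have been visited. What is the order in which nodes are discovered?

Visit 14
14 → 6
6 → 16
16 → 4
4 → 12
12 → 15
15 → 9
9 → 18
18 → 7
7 → 17
17 → 2
2 → 8
2 → 11
11 → 10
10 → 1
2 → 5
4 → 13
13 → 3

14, 6, 16, 4, 12, 15, 9, 18, 7, 17, 2, 8, 11, 10, 1, 5, 13, 3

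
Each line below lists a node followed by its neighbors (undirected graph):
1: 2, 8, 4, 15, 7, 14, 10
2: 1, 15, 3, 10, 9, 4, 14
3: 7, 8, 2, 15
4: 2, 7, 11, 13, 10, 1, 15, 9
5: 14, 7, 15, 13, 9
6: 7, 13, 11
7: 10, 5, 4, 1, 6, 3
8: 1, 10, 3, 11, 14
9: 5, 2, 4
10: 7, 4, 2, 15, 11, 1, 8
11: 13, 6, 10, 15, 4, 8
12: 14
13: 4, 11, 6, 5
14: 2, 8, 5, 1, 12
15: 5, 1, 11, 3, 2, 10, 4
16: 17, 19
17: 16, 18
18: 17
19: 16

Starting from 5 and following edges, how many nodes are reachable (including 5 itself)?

15

BFS from 5 visits: 5, 7, 9, 13, 14, 15, 1, 3, 4, 6, 10, 2, 11, 8, 12
Reachable nodes: 15 of 19 total.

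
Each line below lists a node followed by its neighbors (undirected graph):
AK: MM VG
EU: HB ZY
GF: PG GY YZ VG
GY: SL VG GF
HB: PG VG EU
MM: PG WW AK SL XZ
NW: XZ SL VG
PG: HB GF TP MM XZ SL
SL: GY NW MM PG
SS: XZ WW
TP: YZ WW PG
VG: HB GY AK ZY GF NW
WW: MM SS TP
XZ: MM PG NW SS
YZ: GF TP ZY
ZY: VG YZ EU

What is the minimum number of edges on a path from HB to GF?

Level 0: HB
Level 1: EU, PG, VG
Level 2: AK, GF, GY, MM, NW, SL, TP, XZ, ZY
Level 3: SS, WW, YZ
GF first appears at level 2.

2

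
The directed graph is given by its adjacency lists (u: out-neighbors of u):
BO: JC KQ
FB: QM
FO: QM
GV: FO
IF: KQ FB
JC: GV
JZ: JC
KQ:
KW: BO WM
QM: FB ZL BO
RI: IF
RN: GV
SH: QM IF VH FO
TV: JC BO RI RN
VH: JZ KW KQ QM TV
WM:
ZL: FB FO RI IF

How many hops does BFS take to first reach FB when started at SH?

2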